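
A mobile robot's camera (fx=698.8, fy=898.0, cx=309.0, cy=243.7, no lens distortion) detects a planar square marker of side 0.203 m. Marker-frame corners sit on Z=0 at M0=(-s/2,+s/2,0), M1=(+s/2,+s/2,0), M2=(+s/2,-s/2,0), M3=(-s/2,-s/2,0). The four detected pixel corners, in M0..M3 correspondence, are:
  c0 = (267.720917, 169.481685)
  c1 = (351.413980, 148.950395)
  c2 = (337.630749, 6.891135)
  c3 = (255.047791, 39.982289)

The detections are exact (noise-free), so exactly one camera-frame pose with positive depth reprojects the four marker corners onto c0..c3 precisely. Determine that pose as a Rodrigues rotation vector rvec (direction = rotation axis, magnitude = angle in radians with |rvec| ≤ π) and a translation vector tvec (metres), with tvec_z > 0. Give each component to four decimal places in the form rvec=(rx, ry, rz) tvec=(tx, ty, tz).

Intrinsics K: fx=698.8, fy=898.0, cx=309.0, cy=243.7
Marker side s = 0.203 m; corners in marker frame (Z=0):
  M0 = (-0.1015, +0.1015, 0)
  M1 = (+0.1015, +0.1015, 0)
  M2 = (+0.1015, -0.1015, 0)
  M3 = (-0.1015, -0.1015, 0)
Detected image corners:
  c0 = (267.720917, 169.481685) px
  c1 = (351.413980, 148.950395) px
  c2 = (337.630749, 6.891135) px
  c3 = (255.047791, 39.982289) px
Planar DLT: solve 8×8 A·h = b for H (H[2,2]=1):
  H  [+271.89053 +67.01317 +301.04056]
  H  [-173.55204 +668.03255 +91.98959]
  H  [-0.45439 +0.00652 +1.00000]
B = K⁻¹H; ‖b₁‖=0.747976, ‖b₂‖=0.747976; λ = 2/(‖b₁‖+‖b₂‖) = 1.336941, sign → tz>0 ⇒ λ=+1.336941
r₁ = λ·B[:,0] = (+0.78880,-0.09352,-0.60749); r₂ = λ·B[:,1] = (+0.12435,+0.99220,+0.00872)
r₃ = r₁×r₂ = (+0.60193,-0.08242,+0.79428); SVD([r₁ r₂ r₃]) → R = UVᵀ:
  R  [+0.78880 +0.12435 +0.60193]
  R  [-0.09352 +0.99220 -0.08242]
  R  [-0.60749 +0.00872 +0.79428]
t = (-0.01523, -0.22587, +1.33694) m
tr R = 2.575283; θ = arccos((tr R − 1)/2) = 0.663825 rad = 38.034°
axis k = ((R−Rᵀ)₃₂, (R−Rᵀ)₁₃, (R−Rᵀ)₂₁) / (2 sinθ) = (+0.073962, +0.981462, -0.176810)
rvec = θ·k = (+0.049098, +0.651519, -0.117371)

rvec=(0.0491, 0.6515, -0.1174) tvec=(-0.0152, -0.2259, 1.3369)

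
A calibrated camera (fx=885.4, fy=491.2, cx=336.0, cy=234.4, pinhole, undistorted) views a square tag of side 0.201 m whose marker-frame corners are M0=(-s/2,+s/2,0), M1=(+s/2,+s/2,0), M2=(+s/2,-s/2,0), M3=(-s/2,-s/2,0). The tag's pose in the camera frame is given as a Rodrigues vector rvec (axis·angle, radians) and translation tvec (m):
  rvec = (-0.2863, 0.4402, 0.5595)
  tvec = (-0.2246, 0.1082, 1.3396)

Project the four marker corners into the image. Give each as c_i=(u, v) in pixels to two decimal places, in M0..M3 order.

Intrinsics K: fx=885.4, fy=491.2, cx=336.0, cy=234.4
Marker side s = 0.201 m; corners in marker frame (Z=0):
  M0 = (-0.1005, +0.1005, 0)
  M1 = (+0.1005, +0.1005, 0)
  M2 = (+0.1005, -0.1005, 0)
  M3 = (-0.1005, -0.1005, 0)
rvec = (-0.2863, 0.4402, 0.5595), |rvec| = θ = 0.76732 rad = 43.964°
Rodrigues: sinθ=0.69421, 1−cosθ=0.28023; R = I + sinθ·[k]× + (1−cosθ)·[k]×²:
    [+0.75878 -0.56617 +0.32202]
    [+0.44621 +0.81200 +0.37624]
    [-0.47450 -0.14180 +0.86876]
t = (-0.2246, 0.1082, 1.3396) m
M0: Pc = R·M0+t = (-0.35776, +0.14496, +1.37304); u = 885.4·(-0.35776)/1.37304 + 336.0 = 105.3003, v = 491.2·(+0.14496)/1.37304 + 234.4 = 286.2598
M1: Pc = R·M1+t = (-0.20524, +0.23465, +1.27766); u = 885.4·(-0.20524)/1.27766 + 336.0 = 193.7701, v = 491.2·(+0.23465)/1.27766 + 234.4 = 324.6116
M2: Pc = R·M2+t = (-0.09144, +0.07144, +1.30616); u = 885.4·(-0.09144)/1.30616 + 336.0 = 274.0150, v = 491.2·(+0.07144)/1.30616 + 234.4 = 261.2652
M3: Pc = R·M3+t = (-0.24396, -0.01825, +1.40154); u = 885.4·(-0.24396)/1.40154 + 336.0 = 181.8836, v = 491.2·(-0.01825)/1.40154 + 234.4 = 228.0040

c0=(105.30, 286.26) c1=(193.77, 324.61) c2=(274.01, 261.27) c3=(181.88, 228.00)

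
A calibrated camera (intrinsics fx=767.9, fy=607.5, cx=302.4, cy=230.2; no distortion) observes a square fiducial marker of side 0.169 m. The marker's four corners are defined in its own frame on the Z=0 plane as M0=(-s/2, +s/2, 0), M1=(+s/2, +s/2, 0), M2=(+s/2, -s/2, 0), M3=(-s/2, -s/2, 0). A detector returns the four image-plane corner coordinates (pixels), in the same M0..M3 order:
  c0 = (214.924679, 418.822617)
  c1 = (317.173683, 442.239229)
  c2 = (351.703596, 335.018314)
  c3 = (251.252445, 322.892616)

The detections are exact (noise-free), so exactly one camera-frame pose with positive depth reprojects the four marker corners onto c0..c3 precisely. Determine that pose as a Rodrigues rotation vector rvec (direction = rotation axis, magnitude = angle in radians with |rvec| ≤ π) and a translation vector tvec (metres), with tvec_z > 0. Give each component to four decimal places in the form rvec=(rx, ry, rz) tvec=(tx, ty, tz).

Intrinsics K: fx=767.9, fy=607.5, cx=302.4, cy=230.2
Marker side s = 0.169 m; corners in marker frame (Z=0):
  M0 = (-0.0845, +0.0845, 0)
  M1 = (+0.0845, +0.0845, 0)
  M2 = (+0.0845, -0.0845, 0)
  M3 = (-0.0845, -0.0845, 0)
Detected image corners:
  c0 = (214.924679, 418.822617) px
  c1 = (317.173683, 442.239229) px
  c2 = (351.703596, 335.018314) px
  c3 = (251.252445, 322.892616) px
Planar DLT: solve 8×8 A·h = b for H (H[2,2]=1):
  H  [+428.58806 -299.46153 +281.65596]
  H  [-124.54087 +479.49475 +377.93643]
  H  [-0.60253 -0.31559 +1.00000]
B = K⁻¹H; ‖b₁‖=0.998123, ‖b₂‖=0.998123; λ = 2/(‖b₁‖+‖b₂‖) = 1.001881, sign → tz>0 ⇒ λ=+1.001881
r₁ = λ·B[:,0] = (+0.79690,+0.02335,-0.60366); r₂ = λ·B[:,1] = (-0.26620,+0.91059,-0.31618)
r₃ = r₁×r₂ = (+0.54230,+0.41266,+0.73186); SVD([r₁ r₂ r₃]) → R = UVᵀ:
  R  [+0.79690 -0.26620 +0.54230]
  R  [+0.02335 +0.91059 +0.41266]
  R  [-0.60366 -0.31618 +0.73186]
t = (-0.02706, +0.24364, +1.00188) m
tr R = 2.439353; θ = arccos((tr R − 1)/2) = 0.767460 rad = 43.972°
axis k = ((R−Rᵀ)₃₂, (R−Rᵀ)₁₃, (R−Rᵀ)₂₁) / (2 sinθ) = (-0.524866, +0.825250, +0.208515)
rvec = θ·k = (-0.402814, +0.633346, +0.160027)

rvec=(-0.4028, 0.6333, 0.1600) tvec=(-0.0271, 0.2436, 1.0019)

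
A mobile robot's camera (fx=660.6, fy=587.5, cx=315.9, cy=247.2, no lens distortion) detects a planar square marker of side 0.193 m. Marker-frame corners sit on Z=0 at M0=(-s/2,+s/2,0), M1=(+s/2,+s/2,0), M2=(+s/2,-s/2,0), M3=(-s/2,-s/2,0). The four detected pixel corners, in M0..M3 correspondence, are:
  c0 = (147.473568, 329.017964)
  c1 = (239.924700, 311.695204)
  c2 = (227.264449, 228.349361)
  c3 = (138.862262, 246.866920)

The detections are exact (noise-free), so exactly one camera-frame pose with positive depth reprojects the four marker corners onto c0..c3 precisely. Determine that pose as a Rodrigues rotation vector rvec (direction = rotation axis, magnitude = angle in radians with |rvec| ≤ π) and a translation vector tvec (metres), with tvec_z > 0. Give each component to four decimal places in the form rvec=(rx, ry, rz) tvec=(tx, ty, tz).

Intrinsics K: fx=660.6, fy=587.5, cx=315.9, cy=247.2
Marker side s = 0.193 m; corners in marker frame (Z=0):
  M0 = (-0.0965, +0.0965, 0)
  M1 = (+0.0965, +0.0965, 0)
  M2 = (+0.0965, -0.0965, 0)
  M3 = (-0.0965, -0.0965, 0)
Detected image corners:
  c0 = (147.473568, 329.017964) px
  c1 = (239.924700, 311.695204) px
  c2 = (227.264449, 228.349361) px
  c3 = (138.862262, 246.866920) px
Planar DLT: solve 8×8 A·h = b for H (H[2,2]=1):
  H  [+445.33864 +13.98179 +187.73747]
  H  [-126.93727 +367.98962 +278.21879]
  H  [-0.12195 -0.21766 +1.00000]
B = K⁻¹H; ‖b₁‖=0.760599, ‖b₂‖=0.760599; λ = 2/(‖b₁‖+‖b₂‖) = 1.314753, sign → tz>0 ⇒ λ=+1.314753
r₁ = λ·B[:,0] = (+0.96300,-0.21661,-0.16033); r₂ = λ·B[:,1] = (+0.16467,+0.94392,-0.28616)
r₃ = r₁×r₂ = (+0.21333,+0.24918,+0.94467); SVD([r₁ r₂ r₃]) → R = UVᵀ:
  R  [+0.96300 +0.16467 +0.21333]
  R  [-0.21661 +0.94392 +0.24918]
  R  [-0.16033 -0.28616 +0.94467]
t = (-0.25507, +0.06942, +1.31475) m
tr R = 2.851598; θ = arccos((tr R − 1)/2) = 0.387653 rad = 22.211°
axis k = ((R−Rᵀ)₃₂, (R−Rᵀ)₁₃, (R−Rᵀ)₂₁) / (2 sinθ) = (-0.708091, +0.494239, -0.504316)
rvec = θ·k = (-0.274493, +0.191593, -0.195499)

rvec=(-0.2745, 0.1916, -0.1955) tvec=(-0.2551, 0.0694, 1.3148)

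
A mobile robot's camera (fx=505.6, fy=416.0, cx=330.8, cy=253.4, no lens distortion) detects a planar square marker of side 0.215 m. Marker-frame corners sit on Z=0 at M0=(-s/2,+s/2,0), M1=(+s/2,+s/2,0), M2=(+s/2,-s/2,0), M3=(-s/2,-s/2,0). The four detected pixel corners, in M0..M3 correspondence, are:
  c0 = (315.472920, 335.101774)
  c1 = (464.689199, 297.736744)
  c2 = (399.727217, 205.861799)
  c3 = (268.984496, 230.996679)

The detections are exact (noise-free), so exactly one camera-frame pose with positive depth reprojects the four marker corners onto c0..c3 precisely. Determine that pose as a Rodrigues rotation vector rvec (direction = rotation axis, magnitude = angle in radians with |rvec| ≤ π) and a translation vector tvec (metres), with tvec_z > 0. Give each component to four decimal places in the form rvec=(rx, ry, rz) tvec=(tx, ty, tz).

rvec=(-0.6168, -0.1669, -0.3150) tvec=(0.0453, 0.0165, 0.7212)

Intrinsics K: fx=505.6, fy=416.0, cx=330.8, cy=253.4
Marker side s = 0.215 m; corners in marker frame (Z=0):
  M0 = (-0.1075, +0.1075, 0)
  M1 = (+0.1075, +0.1075, 0)
  M2 = (+0.1075, -0.1075, 0)
  M3 = (-0.1075, -0.1075, 0)
Detected image corners:
  c0 = (315.472920, 335.101774) px
  c1 = (464.689199, 297.736744) px
  c2 = (399.727217, 205.861799) px
  c3 = (268.984496, 230.996679) px
Planar DLT: solve 8×8 A·h = b for H (H[2,2]=1):
  H  [+771.27052 -10.80730 +362.54155]
  H  [-51.75444 +254.22396 +262.90191]
  H  [+0.34141 -0.74974 +1.00000]
B = K⁻¹H; ‖b₁‖=1.386523, ‖b₂‖=1.386523; λ = 2/(‖b₁‖+‖b₂‖) = 0.721228, sign → tz>0 ⇒ λ=+0.721228
r₁ = λ·B[:,0] = (+0.93910,-0.23972,+0.24624); r₂ = λ·B[:,1] = (+0.33837,+0.77014,-0.54074)
r₃ = r₁×r₂ = (-0.06001,+0.59112,+0.80435); SVD([r₁ r₂ r₃]) → R = UVᵀ:
  R  [+0.93910 +0.33837 -0.06001]
  R  [-0.23972 +0.77014 +0.59112]
  R  [+0.24624 -0.54074 +0.80435]
t = (+0.04528, +0.01647, +0.72123) m
tr R = 2.513577; θ = arccos((tr R − 1)/2) = 0.712410 rad = 40.818°
axis k = ((R−Rᵀ)₃₂, (R−Rᵀ)₁₃, (R−Rᵀ)₂₁) / (2 sinθ) = (-0.865787, -0.234255, -0.442196)
rvec = θ·k = (-0.616795, -0.166886, -0.315025)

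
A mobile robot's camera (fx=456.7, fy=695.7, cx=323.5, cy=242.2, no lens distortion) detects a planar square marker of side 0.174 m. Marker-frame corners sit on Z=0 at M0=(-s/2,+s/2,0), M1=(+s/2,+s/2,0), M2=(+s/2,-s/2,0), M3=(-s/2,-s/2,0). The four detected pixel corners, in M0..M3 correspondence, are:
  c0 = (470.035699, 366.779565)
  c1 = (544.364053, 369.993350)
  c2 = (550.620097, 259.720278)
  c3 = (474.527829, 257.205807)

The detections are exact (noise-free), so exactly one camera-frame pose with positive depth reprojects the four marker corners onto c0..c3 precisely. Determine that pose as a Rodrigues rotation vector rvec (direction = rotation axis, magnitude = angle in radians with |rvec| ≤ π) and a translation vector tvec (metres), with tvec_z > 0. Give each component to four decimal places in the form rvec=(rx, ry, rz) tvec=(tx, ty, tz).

Intrinsics K: fx=456.7, fy=695.7, cx=323.5, cy=242.2
Marker side s = 0.174 m; corners in marker frame (Z=0):
  M0 = (-0.0870, +0.0870, 0)
  M1 = (+0.0870, +0.0870, 0)
  M2 = (+0.0870, -0.0870, 0)
  M3 = (-0.0870, -0.0870, 0)
Detected image corners:
  c0 = (470.035699, 366.779565) px
  c1 = (544.364053, 369.993350) px
  c2 = (550.620097, 259.720278) px
  c3 = (474.527829, 257.205807) px
Planar DLT: solve 8×8 A·h = b for H (H[2,2]=1):
  H  [+411.78964 +36.40132 +509.72521]
  H  [+3.94666 +673.08681 +314.05061]
  H  [-0.04000 +0.13193 +1.00000]
B = K⁻¹H; ‖b₁‖=0.931063, ‖b₂‖=0.931063; λ = 2/(‖b₁‖+‖b₂‖) = 1.074041, sign → tz>0 ⇒ λ=+1.074041
r₁ = λ·B[:,0] = (+0.99885,+0.02105,-0.04296); r₂ = λ·B[:,1] = (-0.01476,+0.98980,+0.14170)
r₃ = r₁×r₂ = (+0.04551,-0.14090,+0.98898); SVD([r₁ r₂ r₃]) → R = UVᵀ:
  R  [+0.99885 -0.01476 +0.04551]
  R  [+0.02105 +0.98980 -0.14090]
  R  [-0.04296 +0.14170 +0.98898]
t = (+0.43795, +0.11092, +1.07404) m
tr R = 2.977632; θ = arccos((tr R − 1)/2) = 0.149699 rad = 8.577°
axis k = ((R−Rᵀ)₃₂, (R−Rᵀ)₁₃, (R−Rᵀ)₂₁) / (2 sinθ) = (+0.947427, +0.296590, +0.120067)
rvec = θ·k = (+0.141829, +0.044399, +0.017974)

rvec=(0.1418, 0.0444, 0.0180) tvec=(0.4380, 0.1109, 1.0740)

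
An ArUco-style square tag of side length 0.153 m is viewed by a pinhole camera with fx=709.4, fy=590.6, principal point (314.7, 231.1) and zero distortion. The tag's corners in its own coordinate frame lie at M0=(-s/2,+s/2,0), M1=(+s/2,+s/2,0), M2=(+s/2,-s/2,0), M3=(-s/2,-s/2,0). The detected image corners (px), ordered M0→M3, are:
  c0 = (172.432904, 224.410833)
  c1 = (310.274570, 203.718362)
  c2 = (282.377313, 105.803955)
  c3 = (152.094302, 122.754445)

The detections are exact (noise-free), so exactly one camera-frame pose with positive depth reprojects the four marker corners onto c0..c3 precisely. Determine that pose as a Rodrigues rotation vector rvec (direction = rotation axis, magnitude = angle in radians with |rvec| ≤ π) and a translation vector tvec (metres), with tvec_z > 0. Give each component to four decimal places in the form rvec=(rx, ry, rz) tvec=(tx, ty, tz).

rvec=(-0.3403, -0.1047, -0.2054) tvec=(-0.0960, -0.0932, 0.8024)

Intrinsics K: fx=709.4, fy=590.6, cx=314.7, cy=231.1
Marker side s = 0.153 m; corners in marker frame (Z=0):
  M0 = (-0.0765, +0.0765, 0)
  M1 = (+0.0765, +0.0765, 0)
  M2 = (+0.0765, -0.0765, 0)
  M3 = (-0.0765, -0.0765, 0)
Detected image corners:
  c0 = (172.432904, 224.410833) px
  c1 = (310.274570, 203.718362) px
  c2 = (282.377313, 105.803955) px
  c3 = (152.094302, 122.754445) px
Planar DLT: solve 8×8 A·h = b for H (H[2,2]=1):
  H  [+914.41134 +66.45209 +229.79750]
  H  [-94.76168 +586.51884 +162.52651]
  H  [+0.16983 -0.39906 +1.00000]
B = K⁻¹H; ‖b₁‖=1.246308, ‖b₂‖=1.246308; λ = 2/(‖b₁‖+‖b₂‖) = 0.802370, sign → tz>0 ⇒ λ=+0.802370
r₁ = λ·B[:,0] = (+0.97380,-0.18206,+0.13627); r₂ = λ·B[:,1] = (+0.21720,+0.92212,-0.32019)
r₃ = r₁×r₂ = (-0.06736,+0.34140,+0.93750); SVD([r₁ r₂ r₃]) → R = UVᵀ:
  R  [+0.97380 +0.21720 -0.06736]
  R  [-0.18206 +0.92212 +0.34140]
  R  [+0.13627 -0.32019 +0.93750]
t = (-0.09603, -0.09316, +0.80237) m
tr R = 2.833417; θ = arccos((tr R − 1)/2) = 0.411034 rad = 23.550°
axis k = ((R−Rᵀ)₃₂, (R−Rᵀ)₁₃, (R−Rᵀ)₂₁) / (2 sinθ) = (-0.827911, -0.254813, -0.499633)
rvec = θ·k = (-0.340299, -0.104737, -0.205366)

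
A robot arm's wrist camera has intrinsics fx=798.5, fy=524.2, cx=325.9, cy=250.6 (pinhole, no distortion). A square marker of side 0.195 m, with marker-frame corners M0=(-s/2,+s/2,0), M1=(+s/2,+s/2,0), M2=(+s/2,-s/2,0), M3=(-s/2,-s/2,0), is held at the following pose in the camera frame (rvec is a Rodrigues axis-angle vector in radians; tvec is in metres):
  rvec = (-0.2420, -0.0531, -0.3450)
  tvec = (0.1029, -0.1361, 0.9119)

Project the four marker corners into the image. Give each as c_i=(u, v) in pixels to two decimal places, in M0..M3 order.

c0=(366.24, 241.61) c1=(528.25, 204.45) c2=(462.49, 107.68) c3=(306.91, 141.18)

Intrinsics K: fx=798.5, fy=524.2, cx=325.9, cy=250.6
Marker side s = 0.195 m; corners in marker frame (Z=0):
  M0 = (-0.0975, +0.0975, 0)
  M1 = (+0.0975, +0.0975, 0)
  M2 = (+0.0975, -0.0975, 0)
  M3 = (-0.0975, -0.0975, 0)
rvec = (-0.2420, -0.0531, -0.3450), |rvec| = θ = 0.42475 rad = 24.336°
Rodrigues: sinθ=0.41209, 1−cosθ=0.08886; R = I + sinθ·[k]× + (1−cosθ)·[k]×²:
    [+0.93999 +0.34105 -0.01040]
    [-0.32839 +0.91253 +0.24381]
    [+0.09264 -0.22577 +0.96977]
t = (0.1029, -0.1361, 0.9119) m
M0: Pc = R·M0+t = (+0.04450, -0.01511, +0.88086); u = 798.5·(+0.04450)/0.88086 + 325.9 = 366.2426, v = 524.2·(-0.01511)/0.88086 + 250.6 = 241.6080
M1: Pc = R·M1+t = (+0.22780, -0.07915, +0.89892); u = 798.5·(+0.22780)/0.89892 + 325.9 = 528.2530, v = 524.2·(-0.07915)/0.89892 + 250.6 = 204.4464
M2: Pc = R·M2+t = (+0.16130, -0.25709, +0.94294); u = 798.5·(+0.16130)/0.94294 + 325.9 = 462.4885, v = 524.2·(-0.25709)/0.94294 + 250.6 = 107.6790
M3: Pc = R·M3+t = (-0.02200, -0.19305, +0.92488); u = 798.5·(-0.02200)/0.92488 + 325.9 = 306.9052, v = 524.2·(-0.19305)/0.92488 + 250.6 = 141.1817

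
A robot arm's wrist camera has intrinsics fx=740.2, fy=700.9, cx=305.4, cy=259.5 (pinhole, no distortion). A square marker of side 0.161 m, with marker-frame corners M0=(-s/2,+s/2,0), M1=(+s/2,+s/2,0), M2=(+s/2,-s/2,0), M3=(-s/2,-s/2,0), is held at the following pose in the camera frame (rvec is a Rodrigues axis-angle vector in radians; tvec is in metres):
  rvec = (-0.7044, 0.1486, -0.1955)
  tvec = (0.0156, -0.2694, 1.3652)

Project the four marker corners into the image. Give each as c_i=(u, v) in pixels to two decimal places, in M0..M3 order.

Intrinsics K: fx=740.2, fy=700.9, cx=305.4, cy=259.5
Marker side s = 0.161 m; corners in marker frame (Z=0):
  M0 = (-0.0805, +0.0805, 0)
  M1 = (+0.0805, +0.0805, 0)
  M2 = (+0.0805, -0.0805, 0)
  M3 = (-0.0805, -0.0805, 0)
rvec = (-0.7044, 0.1486, -0.1955), |rvec| = θ = 0.74598 rad = 42.741°
Rodrigues: sinθ=0.67869, 1−cosθ=0.26557; R = I + sinθ·[k]× + (1−cosθ)·[k]×²:
    [+0.97122 +0.12791 +0.20092]
    [-0.22782 +0.74496 +0.62700]
    [-0.06948 -0.65473 +0.75267]
t = (0.0156, -0.2694, 1.3652) m
M0: Pc = R·M0+t = (-0.05229, -0.19109, +1.31809); u = 740.2·(-0.05229)/1.31809 + 305.4 = 276.0374, v = 700.9·(-0.19109)/1.31809 + 259.5 = 157.8864
M1: Pc = R·M1+t = (+0.10408, -0.22777, +1.30690); u = 740.2·(+0.10408)/1.30690 + 305.4 = 364.3487, v = 700.9·(-0.22777)/1.30690 + 259.5 = 137.3455
M2: Pc = R·M2+t = (+0.08349, -0.34771, +1.41231); u = 740.2·(+0.08349)/1.41231 + 305.4 = 349.1557, v = 700.9·(-0.34771)/1.41231 + 259.5 = 86.9396
M3: Pc = R·M3+t = (-0.07288, -0.31103, +1.42350); u = 740.2·(-0.07288)/1.42350 + 305.4 = 267.5033, v = 700.9·(-0.31103)/1.42350 + 259.5 = 106.3555

c0=(276.04, 157.89) c1=(364.35, 137.35) c2=(349.16, 86.94) c3=(267.50, 106.36)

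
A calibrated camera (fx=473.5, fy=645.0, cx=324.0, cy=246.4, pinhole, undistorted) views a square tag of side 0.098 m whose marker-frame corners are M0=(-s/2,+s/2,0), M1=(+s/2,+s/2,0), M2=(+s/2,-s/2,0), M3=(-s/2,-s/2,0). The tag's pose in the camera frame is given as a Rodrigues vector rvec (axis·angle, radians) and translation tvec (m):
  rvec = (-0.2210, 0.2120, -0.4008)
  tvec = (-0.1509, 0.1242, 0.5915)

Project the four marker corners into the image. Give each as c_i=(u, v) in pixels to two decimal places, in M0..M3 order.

c0=(180.98, 453.13) c1=(250.12, 413.77) c2=(225.08, 311.63) c3=(159.40, 352.01)

Intrinsics K: fx=473.5, fy=645.0, cx=324.0, cy=246.4
Marker side s = 0.098 m; corners in marker frame (Z=0):
  M0 = (-0.0490, +0.0490, 0)
  M1 = (+0.0490, +0.0490, 0)
  M2 = (+0.0490, -0.0490, 0)
  M3 = (-0.0490, -0.0490, 0)
rvec = (-0.2210, 0.2120, -0.4008), |rvec| = θ = 0.50441 rad = 28.900°
Rodrigues: sinθ=0.48329, 1−cosθ=0.12454; R = I + sinθ·[k]× + (1−cosθ)·[k]×²:
    [+0.89937 +0.36109 +0.24648]
    [-0.40695 +0.89746 +0.17016]
    [-0.15977 -0.25334 +0.95409]
t = (-0.1509, 0.1242, 0.5915) m
M0: Pc = R·M0+t = (-0.17728, +0.18812, +0.58691); u = 473.5·(-0.17728)/0.58691 + 324.0 = 180.9808, v = 645.0·(+0.18812)/0.58691 + 246.4 = 453.1335
M1: Pc = R·M1+t = (-0.08914, +0.14823, +0.57126); u = 473.5·(-0.08914)/0.57126 + 324.0 = 250.1162, v = 645.0·(+0.14823)/0.57126 + 246.4 = 413.7702
M2: Pc = R·M2+t = (-0.12452, +0.06028, +0.59609); u = 473.5·(-0.12452)/0.59609 + 324.0 = 225.0843, v = 645.0·(+0.06028)/0.59609 + 246.4 = 311.6306
M3: Pc = R·M3+t = (-0.21266, +0.10017, +0.61174); u = 473.5·(-0.21266)/0.61174 + 324.0 = 159.3954, v = 645.0·(+0.10017)/0.61174 + 246.4 = 352.0106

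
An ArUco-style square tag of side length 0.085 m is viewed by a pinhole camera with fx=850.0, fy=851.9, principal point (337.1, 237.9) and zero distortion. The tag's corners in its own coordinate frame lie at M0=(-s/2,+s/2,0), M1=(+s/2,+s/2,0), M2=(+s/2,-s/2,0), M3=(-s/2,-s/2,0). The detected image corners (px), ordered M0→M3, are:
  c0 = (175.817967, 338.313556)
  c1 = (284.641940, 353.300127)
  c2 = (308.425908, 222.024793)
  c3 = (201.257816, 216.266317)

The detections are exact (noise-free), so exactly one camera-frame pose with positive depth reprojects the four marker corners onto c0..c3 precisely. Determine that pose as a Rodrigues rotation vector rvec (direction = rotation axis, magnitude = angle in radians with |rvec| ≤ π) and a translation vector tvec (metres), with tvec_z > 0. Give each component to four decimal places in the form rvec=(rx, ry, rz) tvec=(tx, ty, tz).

Intrinsics K: fx=850.0, fy=851.9, cx=337.1, cy=237.9
Marker side s = 0.085 m; corners in marker frame (Z=0):
  M0 = (-0.0425, +0.0425, 0)
  M1 = (+0.0425, +0.0425, 0)
  M2 = (+0.0425, -0.0425, 0)
  M3 = (-0.0425, -0.0425, 0)
Detected image corners:
  c0 = (175.817967, 338.313556) px
  c1 = (284.641940, 353.300127) px
  c2 = (308.425908, 222.024793) px
  c3 = (201.257816, 216.266317) px
Planar DLT: solve 8×8 A·h = b for H (H[2,2]=1):
  H  [+1069.82865 -379.35118 +240.83108]
  H  [-112.40928 +1384.03646 +281.30118]
  H  [-0.82693 -0.36884 +1.00000]
B = K⁻¹H; ‖b₁‖=1.791877, ‖b₂‖=1.791877; λ = 2/(‖b₁‖+‖b₂‖) = 0.558074, sign → tz>0 ⇒ λ=+0.558074
r₁ = λ·B[:,0] = (+0.88543,+0.05524,-0.46149); r₂ = λ·B[:,1] = (-0.16743,+0.96416,-0.20584)
r₃ = r₁×r₂ = (+0.43358,+0.25952,+0.86294); SVD([r₁ r₂ r₃]) → R = UVᵀ:
  R  [+0.88543 -0.16743 +0.43358]
  R  [+0.05524 +0.96416 +0.25952]
  R  [-0.46149 -0.20584 +0.86294]
t = (-0.06321, +0.02843, +0.55807) m
tr R = 2.712517; θ = arccos((tr R − 1)/2) = 0.542814 rad = 31.101°
axis k = ((R−Rᵀ)₃₂, (R−Rᵀ)₁₃, (R−Rᵀ)₂₁) / (2 sinθ) = (-0.450456, +0.866391, +0.215535)
rvec = θ·k = (-0.244514, +0.470290, +0.116995)

rvec=(-0.2445, 0.4703, 0.1170) tvec=(-0.0632, 0.0284, 0.5581)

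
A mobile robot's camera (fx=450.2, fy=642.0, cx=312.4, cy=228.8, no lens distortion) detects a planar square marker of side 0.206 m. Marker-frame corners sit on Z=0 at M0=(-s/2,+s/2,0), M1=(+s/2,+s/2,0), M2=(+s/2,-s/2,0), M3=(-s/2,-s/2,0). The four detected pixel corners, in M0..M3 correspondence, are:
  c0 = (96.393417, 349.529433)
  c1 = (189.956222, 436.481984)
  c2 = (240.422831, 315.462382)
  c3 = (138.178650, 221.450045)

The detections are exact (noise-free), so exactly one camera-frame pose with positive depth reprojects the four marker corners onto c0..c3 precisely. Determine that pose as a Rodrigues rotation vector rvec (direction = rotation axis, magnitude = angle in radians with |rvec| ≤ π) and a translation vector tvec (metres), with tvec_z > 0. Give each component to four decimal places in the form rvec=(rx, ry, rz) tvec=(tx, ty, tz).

rvec=(0.3218, 0.1172, 0.5590) tvec=(-0.2594, 0.1290, 0.7929)

Intrinsics K: fx=450.2, fy=642.0, cx=312.4, cy=228.8
Marker side s = 0.206 m; corners in marker frame (Z=0):
  M0 = (-0.1030, +0.1030, 0)
  M1 = (+0.1030, +0.1030, 0)
  M2 = (+0.1030, -0.1030, 0)
  M3 = (-0.1030, -0.1030, 0)
Detected image corners:
  c0 = (96.393417, 349.529433) px
  c1 = (189.956222, 436.481984) px
  c2 = (240.422831, 315.462382) px
  c3 = (138.178650, 221.450045) px
Planar DLT: solve 8×8 A·h = b for H (H[2,2]=1):
  H  [+469.70299 -154.48568 +165.10550]
  H  [+429.24539 +742.66229 +333.27707]
  H  [-0.02798 +0.41727 +1.00000]
B = K⁻¹H; ‖b₁‖=1.261212, ‖b₂‖=1.261212; λ = 2/(‖b₁‖+‖b₂‖) = 0.792888, sign → tz>0 ⇒ λ=+0.792888
r₁ = λ·B[:,0] = (+0.84263,+0.53804,-0.02218); r₂ = λ·B[:,1] = (-0.50166,+0.79930,+0.33085)
r₃ = r₁×r₂ = (+0.19574,-0.26765,+0.94342); SVD([r₁ r₂ r₃]) → R = UVᵀ:
  R  [+0.84263 -0.50166 +0.19574]
  R  [+0.53804 +0.79930 -0.26765]
  R  [-0.02218 +0.33085 +0.94342]
t = (-0.25941, +0.12903, +0.79289) m
tr R = 2.585353; θ = arccos((tr R − 1)/2) = 0.655610 rad = 37.564°
axis k = ((R−Rᵀ)₃₂, (R−Rᵀ)₁₃, (R−Rᵀ)₂₁) / (2 sinθ) = (+0.490862, +0.178730, +0.852708)
rvec = θ·k = (+0.321814, +0.117177, +0.559044)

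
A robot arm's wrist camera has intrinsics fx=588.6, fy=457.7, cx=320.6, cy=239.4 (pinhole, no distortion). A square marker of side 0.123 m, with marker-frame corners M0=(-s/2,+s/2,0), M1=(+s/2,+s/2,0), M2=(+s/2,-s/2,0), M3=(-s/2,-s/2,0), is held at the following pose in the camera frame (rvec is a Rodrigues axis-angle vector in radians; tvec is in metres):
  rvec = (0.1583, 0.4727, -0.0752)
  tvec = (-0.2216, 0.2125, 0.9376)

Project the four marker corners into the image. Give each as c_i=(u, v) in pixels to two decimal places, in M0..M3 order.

Intrinsics K: fx=588.6, fy=457.7, cx=320.6, cy=239.4
Marker side s = 0.123 m; corners in marker frame (Z=0):
  M0 = (-0.0615, +0.0615, 0)
  M1 = (+0.0615, +0.0615, 0)
  M2 = (+0.0615, -0.0615, 0)
  M3 = (-0.0615, -0.0615, 0)
rvec = (0.1583, 0.4727, -0.0752), |rvec| = θ = 0.50414 rad = 28.885°
Rodrigues: sinθ=0.48306, 1−cosθ=0.12441; R = I + sinθ·[k]× + (1−cosθ)·[k]×²:
    [+0.88786 +0.10868 +0.44710]
    [-0.03543 +0.98497 -0.16908]
    [-0.45876 +0.13428 +0.87836]
t = (-0.2216, 0.2125, 0.9376) m
M0: Pc = R·M0+t = (-0.26952, +0.27525, +0.97407); u = 588.6·(-0.26952)/0.97407 + 320.6 = 157.7383, v = 457.7·(+0.27525)/0.97407 + 239.4 = 368.7373
M1: Pc = R·M1+t = (-0.16031, +0.27090, +0.91764); u = 588.6·(-0.16031)/0.91764 + 320.6 = 217.7714, v = 457.7·(+0.27090)/0.91764 + 239.4 = 374.5170
M2: Pc = R·M2+t = (-0.17368, +0.14975, +0.90113); u = 588.6·(-0.17368)/0.90113 + 320.6 = 207.1549, v = 457.7·(+0.14975)/0.90113 + 239.4 = 315.4588
M3: Pc = R·M3+t = (-0.28289, +0.15410, +0.95756); u = 588.6·(-0.28289)/0.95756 + 320.6 = 146.7120, v = 457.7·(+0.15410)/0.95756 + 239.4 = 313.0595

c0=(157.74, 368.74) c1=(217.77, 374.52) c2=(207.15, 315.46) c3=(146.71, 313.06)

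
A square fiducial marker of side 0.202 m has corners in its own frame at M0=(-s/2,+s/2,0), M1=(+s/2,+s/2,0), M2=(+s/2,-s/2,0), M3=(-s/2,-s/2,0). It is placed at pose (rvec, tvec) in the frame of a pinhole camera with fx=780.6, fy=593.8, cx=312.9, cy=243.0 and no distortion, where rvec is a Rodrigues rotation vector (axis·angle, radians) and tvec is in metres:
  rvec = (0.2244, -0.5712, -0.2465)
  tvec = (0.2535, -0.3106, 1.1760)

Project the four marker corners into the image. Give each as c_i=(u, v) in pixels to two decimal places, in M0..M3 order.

c0=(440.33, 147.39) c1=(532.21, 127.36) c2=(520.44, 27.29) c3=(422.79, 39.06)

Intrinsics K: fx=780.6, fy=593.8, cx=312.9, cy=243.0
Marker side s = 0.202 m; corners in marker frame (Z=0):
  M0 = (-0.1010, +0.1010, 0)
  M1 = (+0.1010, +0.1010, 0)
  M2 = (+0.1010, -0.1010, 0)
  M3 = (-0.1010, -0.1010, 0)
rvec = (0.2244, -0.5712, -0.2465), |rvec| = θ = 0.66135 rad = 37.893°
Rodrigues: sinθ=0.61418, 1−cosθ=0.21084; R = I + sinθ·[k]× + (1−cosθ)·[k]×²:
    [+0.81344 +0.16713 -0.55713]
    [-0.29071 +0.94644 -0.14052]
    [+0.50380 +0.27627 +0.81845]
t = (0.2535, -0.3106, 1.1760) m
M0: Pc = R·M0+t = (+0.18822, -0.18565, +1.15302); u = 780.6·(+0.18822)/1.15302 + 312.9 = 440.3282, v = 593.8·(-0.18565)/1.15302 + 243.0 = 147.3918
M1: Pc = R·M1+t = (+0.35254, -0.24437, +1.25479); u = 780.6·(+0.35254)/1.25479 + 312.9 = 532.2128, v = 593.8·(-0.24437)/1.25479 + 243.0 = 127.3567
M2: Pc = R·M2+t = (+0.31878, -0.43555, +1.19898); u = 780.6·(+0.31878)/1.19898 + 312.9 = 520.4404, v = 593.8·(-0.43555)/1.19898 + 243.0 = 27.2914
M3: Pc = R·M3+t = (+0.15446, -0.37683, +1.09721); u = 780.6·(+0.15446)/1.09721 + 312.9 = 422.7906, v = 593.8·(-0.37683)/1.09721 + 243.0 = 39.0643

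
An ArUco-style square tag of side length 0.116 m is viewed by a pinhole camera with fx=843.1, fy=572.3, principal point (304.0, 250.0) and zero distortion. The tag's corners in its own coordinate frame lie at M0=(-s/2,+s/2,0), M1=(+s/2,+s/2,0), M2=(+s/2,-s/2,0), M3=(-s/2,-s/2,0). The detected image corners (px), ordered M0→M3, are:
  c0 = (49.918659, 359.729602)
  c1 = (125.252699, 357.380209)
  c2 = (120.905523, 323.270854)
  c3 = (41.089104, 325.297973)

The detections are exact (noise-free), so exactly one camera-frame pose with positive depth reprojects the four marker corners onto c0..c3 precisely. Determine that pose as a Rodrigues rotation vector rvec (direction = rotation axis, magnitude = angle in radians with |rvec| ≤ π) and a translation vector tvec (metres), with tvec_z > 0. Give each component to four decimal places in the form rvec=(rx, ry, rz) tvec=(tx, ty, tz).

rvec=(0.6917, -0.1469, 0.0317) tvec=(-0.3372, 0.2081, 1.2959)

Intrinsics K: fx=843.1, fy=572.3, cx=304.0, cy=250.0
Marker side s = 0.116 m; corners in marker frame (Z=0):
  M0 = (-0.0580, +0.0580, 0)
  M1 = (+0.0580, +0.0580, 0)
  M2 = (+0.0580, -0.0580, 0)
  M3 = (-0.0580, -0.0580, 0)
Detected image corners:
  c0 = (49.918659, 359.729602) px
  c1 = (125.252699, 357.380209) px
  c2 = (120.905523, 323.270854) px
  c3 = (41.089104, 325.297973) px
Planar DLT: solve 8×8 A·h = b for H (H[2,2]=1):
  H  [+677.66742 +97.85343 +84.63740]
  H  [+19.42565 +462.23640 +341.89811]
  H  [+0.11226 +0.48858 +1.00000]
B = K⁻¹H; ‖b₁‖=0.771660, ‖b₂‖=0.771660; λ = 2/(‖b₁‖+‖b₂‖) = 1.295907, sign → tz>0 ⇒ λ=+1.295907
r₁ = λ·B[:,0] = (+0.98917,-0.01957,+0.14548); r₂ = λ·B[:,1] = (-0.07789,+0.77010,+0.63315)
r₃ = r₁×r₂ = (-0.12443,-0.63762,+0.76023); SVD([r₁ r₂ r₃]) → R = UVᵀ:
  R  [+0.98917 -0.07789 -0.12443]
  R  [-0.01957 +0.77010 -0.63762]
  R  [+0.14548 +0.63315 +0.76023]
t = (-0.33718, +0.20809, +1.29591) m
tr R = 2.519498; θ = arccos((tr R − 1)/2) = 0.707869 rad = 40.558°
axis k = ((R−Rᵀ)₃₂, (R−Rᵀ)₁₃, (R−Rᵀ)₂₁) / (2 sinθ) = (+0.977195, -0.207553, +0.044850)
rvec = θ·k = (+0.691726, -0.146921, +0.031748)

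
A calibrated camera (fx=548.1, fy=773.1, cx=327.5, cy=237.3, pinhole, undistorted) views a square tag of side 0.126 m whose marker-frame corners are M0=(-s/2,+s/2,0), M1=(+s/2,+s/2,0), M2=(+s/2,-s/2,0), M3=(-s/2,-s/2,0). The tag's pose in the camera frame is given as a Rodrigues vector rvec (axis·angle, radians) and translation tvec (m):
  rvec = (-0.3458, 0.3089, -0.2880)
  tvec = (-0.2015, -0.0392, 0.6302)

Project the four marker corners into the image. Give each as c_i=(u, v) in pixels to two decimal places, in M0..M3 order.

Intrinsics K: fx=548.1, fy=773.1, cx=327.5, cy=237.3
Marker side s = 0.126 m; corners in marker frame (Z=0):
  M0 = (-0.0630, +0.0630, 0)
  M1 = (+0.0630, +0.0630, 0)
  M2 = (+0.0630, -0.0630, 0)
  M3 = (-0.0630, -0.0630, 0)
rvec = (-0.3458, 0.3089, -0.2880), |rvec| = θ = 0.54584 rad = 31.274°
Rodrigues: sinθ=0.51914, 1−cosθ=0.14531; R = I + sinθ·[k]× + (1−cosθ)·[k]×²:
    [+0.91301 +0.22181 +0.34236]
    [-0.32601 +0.90123 +0.28549]
    [-0.24522 -0.37227 +0.89514]
t = (-0.2015, -0.0392, 0.6302) m
M0: Pc = R·M0+t = (-0.24505, +0.03812, +0.62220); u = 548.1·(-0.24505)/0.62220 + 327.5 = 111.6364, v = 773.1·(+0.03812)/0.62220 + 237.3 = 284.6602
M1: Pc = R·M1+t = (-0.13001, -0.00296, +0.59130); u = 548.1·(-0.13001)/0.59130 + 327.5 = 206.9918, v = 773.1·(-0.00296)/0.59130 + 237.3 = 233.4286
M2: Pc = R·M2+t = (-0.15795, -0.11652, +0.63820); u = 548.1·(-0.15795)/0.63820 + 327.5 = 191.8461, v = 773.1·(-0.11652)/0.63820 + 237.3 = 96.1566
M3: Pc = R·M3+t = (-0.27299, -0.07544, +0.66910); u = 548.1·(-0.27299)/0.66910 + 327.5 = 103.8748, v = 773.1·(-0.07544)/0.66910 + 237.3 = 150.1355

c0=(111.64, 284.66) c1=(206.99, 233.43) c2=(191.85, 96.16) c3=(103.87, 150.14)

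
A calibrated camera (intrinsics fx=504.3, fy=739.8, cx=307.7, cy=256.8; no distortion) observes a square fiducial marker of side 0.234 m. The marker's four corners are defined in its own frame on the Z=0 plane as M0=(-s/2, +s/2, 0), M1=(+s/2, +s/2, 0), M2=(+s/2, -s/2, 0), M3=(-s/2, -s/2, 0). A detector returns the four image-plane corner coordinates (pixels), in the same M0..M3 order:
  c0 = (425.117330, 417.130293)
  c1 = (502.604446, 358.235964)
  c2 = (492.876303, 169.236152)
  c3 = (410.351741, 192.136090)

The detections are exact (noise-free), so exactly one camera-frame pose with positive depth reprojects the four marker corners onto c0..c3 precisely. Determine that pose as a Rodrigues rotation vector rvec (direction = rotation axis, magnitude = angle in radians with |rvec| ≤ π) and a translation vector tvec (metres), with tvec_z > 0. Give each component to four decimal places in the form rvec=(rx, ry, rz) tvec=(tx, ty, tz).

Intrinsics K: fx=504.3, fy=739.8, cx=307.7, cy=256.8
Marker side s = 0.234 m; corners in marker frame (Z=0):
  M0 = (-0.1170, +0.1170, 0)
  M1 = (+0.1170, +0.1170, 0)
  M2 = (+0.1170, -0.1170, 0)
  M3 = (-0.1170, -0.1170, 0)
Detected image corners:
  c0 = (425.117330, 417.130293) px
  c1 = (502.604446, 358.235964) px
  c2 = (492.876303, 169.236152) px
  c3 = (410.351741, 192.136090) px
Planar DLT: solve 8×8 A·h = b for H (H[2,2]=1):
  H  [+695.50067 +120.37369 +461.46290]
  H  [+43.51554 +920.49220 +284.16112]
  H  [+0.77290 +0.15076 +1.00000]
B = K⁻¹H; ‖b₁‖=1.210333, ‖b₂‖=1.210333; λ = 2/(‖b₁‖+‖b₂‖) = 0.826219, sign → tz>0 ⇒ λ=+0.826219
r₁ = λ·B[:,0] = (+0.74984,-0.17307,+0.63858); r₂ = λ·B[:,1] = (+0.12121,+0.98478,+0.12456)
r₃ = r₁×r₂ = (-0.65042,-0.01600,+0.75940); SVD([r₁ r₂ r₃]) → R = UVᵀ:
  R  [+0.74984 +0.12121 -0.65042]
  R  [-0.17307 +0.98478 -0.01600]
  R  [+0.63858 +0.12456 +0.75940]
t = (+0.25192, +0.03056, +0.82622) m
tr R = 2.494022; θ = arccos((tr R − 1)/2) = 0.727242 rad = 41.668°
axis k = ((R−Rᵀ)₃₂, (R−Rᵀ)₁₃, (R−Rᵀ)₂₁) / (2 sinθ) = (+0.105716, -0.969453, -0.221325)
rvec = θ·k = (+0.076881, -0.705027, -0.160957)

rvec=(0.0769, -0.7050, -0.1610) tvec=(0.2519, 0.0306, 0.8262)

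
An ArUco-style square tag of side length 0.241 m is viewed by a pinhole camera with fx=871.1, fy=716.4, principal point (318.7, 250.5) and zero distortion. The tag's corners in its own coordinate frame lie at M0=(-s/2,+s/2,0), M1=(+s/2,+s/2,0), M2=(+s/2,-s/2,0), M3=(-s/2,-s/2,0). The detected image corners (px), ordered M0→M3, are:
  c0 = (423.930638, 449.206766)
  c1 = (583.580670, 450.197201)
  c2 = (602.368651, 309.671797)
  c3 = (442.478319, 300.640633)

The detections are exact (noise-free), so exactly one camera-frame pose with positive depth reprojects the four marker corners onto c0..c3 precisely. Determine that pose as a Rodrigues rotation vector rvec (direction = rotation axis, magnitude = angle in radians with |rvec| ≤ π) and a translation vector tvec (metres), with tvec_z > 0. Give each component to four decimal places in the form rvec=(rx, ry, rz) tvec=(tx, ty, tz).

rvec=(0.0520, -0.2727, 0.0905) tvec=(0.2664, 0.2098, 1.1806)

Intrinsics K: fx=871.1, fy=716.4, cx=318.7, cy=250.5
Marker side s = 0.241 m; corners in marker frame (Z=0):
  M0 = (-0.1205, +0.1205, 0)
  M1 = (+0.1205, +0.1205, 0)
  M2 = (+0.1205, -0.1205, 0)
  M3 = (-0.1205, -0.1205, 0)
Detected image corners:
  c0 = (423.930638, 449.206766) px
  c1 = (583.580670, 450.197201) px
  c2 = (602.368651, 309.671797) px
  c3 = (442.478319, 300.640633) px
Planar DLT: solve 8×8 A·h = b for H (H[2,2]=1):
  H  [+780.78773 -60.50261 +515.26324]
  H  [+107.41054 +611.79722 +377.78649]
  H  [+0.22967 +0.03308 +1.00000]
B = K⁻¹H; ‖b₁‖=0.847007, ‖b₂‖=0.847007; λ = 2/(‖b₁‖+‖b₂‖) = 1.180627, sign → tz>0 ⇒ λ=+1.180627
r₁ = λ·B[:,0] = (+0.95902,+0.08220,+0.27116); r₂ = λ·B[:,1] = (-0.09629,+0.99459,+0.03905)
r₃ = r₁×r₂ = (-0.26648,-0.06356,+0.96174); SVD([r₁ r₂ r₃]) → R = UVᵀ:
  R  [+0.95902 -0.09629 -0.26648]
  R  [+0.08220 +0.99459 -0.06356]
  R  [+0.27116 +0.03905 +0.96174]
t = (+0.26641, +0.20977, +1.18063) m
tr R = 2.915348; θ = arccos((tr R − 1)/2) = 0.291986 rad = 16.730°
axis k = ((R−Rᵀ)₃₂, (R−Rᵀ)₁₃, (R−Rᵀ)₂₁) / (2 sinθ) = (+0.178233, -0.933872, +0.310028)
rvec = θ·k = (+0.052041, -0.272678, +0.090524)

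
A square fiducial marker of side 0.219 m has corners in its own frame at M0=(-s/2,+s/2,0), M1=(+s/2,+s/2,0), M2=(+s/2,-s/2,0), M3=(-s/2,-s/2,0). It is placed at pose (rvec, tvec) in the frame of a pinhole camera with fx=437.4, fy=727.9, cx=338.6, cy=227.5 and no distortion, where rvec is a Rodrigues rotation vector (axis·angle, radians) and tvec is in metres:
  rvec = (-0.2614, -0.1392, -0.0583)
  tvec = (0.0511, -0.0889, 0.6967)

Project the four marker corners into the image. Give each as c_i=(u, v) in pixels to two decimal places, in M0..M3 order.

c0=(305.85, 250.92) c1=(445.67, 240.67) c2=(427.88, 32.01) c3=(298.21, 32.13)

Intrinsics K: fx=437.4, fy=727.9, cx=338.6, cy=227.5
Marker side s = 0.219 m; corners in marker frame (Z=0):
  M0 = (-0.1095, +0.1095, 0)
  M1 = (+0.1095, +0.1095, 0)
  M2 = (+0.1095, -0.1095, 0)
  M3 = (-0.1095, -0.1095, 0)
rvec = (-0.2614, -0.1392, -0.0583), |rvec| = θ = 0.30184 rad = 17.294°
Rodrigues: sinθ=0.29727, 1−cosθ=0.04521; R = I + sinθ·[k]× + (1−cosθ)·[k]×²:
    [+0.98870 +0.07547 -0.12953]
    [-0.03936 +0.96441 +0.26148]
    [+0.14466 -0.25342 +0.95648]
t = (0.0511, -0.0889, 0.6967) m
M0: Pc = R·M0+t = (-0.04890, +0.02101, +0.65311); u = 437.4·(-0.04890)/0.65311 + 338.6 = 305.8521, v = 727.9·(+0.02101)/0.65311 + 227.5 = 250.9191
M1: Pc = R·M1+t = (+0.16763, +0.01239, +0.68479); u = 437.4·(+0.16763)/0.68479 + 338.6 = 445.6693, v = 727.9·(+0.01239)/0.68479 + 227.5 = 240.6725
M2: Pc = R·M2+t = (+0.15110, -0.19881, +0.74029); u = 437.4·(+0.15110)/0.74029 + 338.6 = 427.8762, v = 727.9·(-0.19881)/0.74029 + 227.5 = 32.0146
M3: Pc = R·M3+t = (-0.06543, -0.19019, +0.70861); u = 437.4·(-0.06543)/0.70861 + 338.6 = 298.2142, v = 727.9·(-0.19019)/0.70861 + 227.5 = 32.1301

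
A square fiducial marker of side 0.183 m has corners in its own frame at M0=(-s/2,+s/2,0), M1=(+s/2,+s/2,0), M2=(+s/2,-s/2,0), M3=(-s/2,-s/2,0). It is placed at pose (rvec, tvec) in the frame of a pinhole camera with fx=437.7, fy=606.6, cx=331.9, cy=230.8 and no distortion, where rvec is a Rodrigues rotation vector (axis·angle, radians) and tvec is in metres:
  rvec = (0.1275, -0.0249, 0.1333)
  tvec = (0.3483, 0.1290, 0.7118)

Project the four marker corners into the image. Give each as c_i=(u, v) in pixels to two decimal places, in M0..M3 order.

Intrinsics K: fx=437.7, fy=606.6, cx=331.9, cy=230.8
Marker side s = 0.183 m; corners in marker frame (Z=0):
  M0 = (-0.0915, +0.0915, 0)
  M1 = (+0.0915, +0.0915, 0)
  M2 = (+0.0915, -0.0915, 0)
  M3 = (-0.0915, -0.0915, 0)
rvec = (0.1275, -0.0249, 0.1333), |rvec| = θ = 0.18613 rad = 10.665°
Rodrigues: sinθ=0.18506, 1−cosθ=0.01727; R = I + sinθ·[k]× + (1−cosθ)·[k]×²:
    [+0.99083 -0.13411 -0.01628]
    [+0.13095 +0.98304 -0.12842]
    [+0.03323 +0.12511 +0.99159]
t = (0.3483, 0.1290, 0.7118) m
M0: Pc = R·M0+t = (+0.24537, +0.20697, +0.72021); u = 437.7·(+0.24537)/0.72021 + 331.9 = 481.0200, v = 606.6·(+0.20697)/0.72021 + 230.8 = 405.1187
M1: Pc = R·M1+t = (+0.42669, +0.23093, +0.72629); u = 437.7·(+0.42669)/0.72629 + 331.9 = 589.0460, v = 606.6·(+0.23093)/0.72629 + 230.8 = 423.6738
M2: Pc = R·M2+t = (+0.45123, +0.05103, +0.70339); u = 437.7·(+0.45123)/0.70339 + 331.9 = 612.6883, v = 606.6·(+0.05103)/0.70339 + 230.8 = 274.8113
M3: Pc = R·M3+t = (+0.26991, +0.02707, +0.69731); u = 437.7·(+0.26991)/0.69731 + 331.9 = 501.3217, v = 606.6·(+0.02707)/0.69731 + 230.8 = 254.3488

c0=(481.02, 405.12) c1=(589.05, 423.67) c2=(612.69, 274.81) c3=(501.32, 254.35)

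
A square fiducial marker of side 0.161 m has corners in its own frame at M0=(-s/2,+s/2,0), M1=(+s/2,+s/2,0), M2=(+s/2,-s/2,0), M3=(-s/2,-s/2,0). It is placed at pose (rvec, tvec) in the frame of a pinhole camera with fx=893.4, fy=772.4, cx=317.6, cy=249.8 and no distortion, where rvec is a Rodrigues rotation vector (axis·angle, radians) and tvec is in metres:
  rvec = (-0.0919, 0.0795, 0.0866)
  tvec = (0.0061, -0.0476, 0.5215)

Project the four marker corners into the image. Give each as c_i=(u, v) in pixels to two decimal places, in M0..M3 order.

Intrinsics K: fx=893.4, fy=772.4, cx=317.6, cy=249.8
Marker side s = 0.161 m; corners in marker frame (Z=0):
  M0 = (-0.0805, +0.0805, 0)
  M1 = (+0.0805, +0.0805, 0)
  M2 = (+0.0805, -0.0805, 0)
  M3 = (-0.0805, -0.0805, 0)
rvec = (-0.0919, 0.0795, 0.0866), |rvec| = θ = 0.14922 rad = 8.549°
Rodrigues: sinθ=0.14866, 1−cosθ=0.01111; R = I + sinθ·[k]× + (1−cosθ)·[k]×²:
    [+0.99310 -0.08993 +0.07523]
    [+0.08263 +0.99204 +0.09500]
    [-0.08318 -0.08812 +0.99263]
t = (0.0061, -0.0476, 0.5215) m
M0: Pc = R·M0+t = (-0.08108, +0.02561, +0.52110); u = 893.4·(-0.08108)/0.52110 + 317.6 = 178.5864, v = 772.4·(+0.02561)/0.52110 + 249.8 = 287.7565
M1: Pc = R·M1+t = (+0.07881, +0.03891, +0.50771); u = 893.4·(+0.07881)/0.50771 + 317.6 = 456.2718, v = 772.4·(+0.03891)/0.50771 + 249.8 = 308.9974
M2: Pc = R·M2+t = (+0.09328, -0.12081, +0.52190); u = 893.4·(+0.09328)/0.52190 + 317.6 = 477.2858, v = 772.4·(-0.12081)/0.52190 + 249.8 = 71.0071
M3: Pc = R·M3+t = (-0.06661, -0.13411, +0.53529); u = 893.4·(-0.06661)/0.53529 + 317.6 = 206.4347, v = 772.4·(-0.13411)/0.53529 + 249.8 = 56.2831

c0=(178.59, 287.76) c1=(456.27, 309.00) c2=(477.29, 71.01) c3=(206.43, 56.28)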